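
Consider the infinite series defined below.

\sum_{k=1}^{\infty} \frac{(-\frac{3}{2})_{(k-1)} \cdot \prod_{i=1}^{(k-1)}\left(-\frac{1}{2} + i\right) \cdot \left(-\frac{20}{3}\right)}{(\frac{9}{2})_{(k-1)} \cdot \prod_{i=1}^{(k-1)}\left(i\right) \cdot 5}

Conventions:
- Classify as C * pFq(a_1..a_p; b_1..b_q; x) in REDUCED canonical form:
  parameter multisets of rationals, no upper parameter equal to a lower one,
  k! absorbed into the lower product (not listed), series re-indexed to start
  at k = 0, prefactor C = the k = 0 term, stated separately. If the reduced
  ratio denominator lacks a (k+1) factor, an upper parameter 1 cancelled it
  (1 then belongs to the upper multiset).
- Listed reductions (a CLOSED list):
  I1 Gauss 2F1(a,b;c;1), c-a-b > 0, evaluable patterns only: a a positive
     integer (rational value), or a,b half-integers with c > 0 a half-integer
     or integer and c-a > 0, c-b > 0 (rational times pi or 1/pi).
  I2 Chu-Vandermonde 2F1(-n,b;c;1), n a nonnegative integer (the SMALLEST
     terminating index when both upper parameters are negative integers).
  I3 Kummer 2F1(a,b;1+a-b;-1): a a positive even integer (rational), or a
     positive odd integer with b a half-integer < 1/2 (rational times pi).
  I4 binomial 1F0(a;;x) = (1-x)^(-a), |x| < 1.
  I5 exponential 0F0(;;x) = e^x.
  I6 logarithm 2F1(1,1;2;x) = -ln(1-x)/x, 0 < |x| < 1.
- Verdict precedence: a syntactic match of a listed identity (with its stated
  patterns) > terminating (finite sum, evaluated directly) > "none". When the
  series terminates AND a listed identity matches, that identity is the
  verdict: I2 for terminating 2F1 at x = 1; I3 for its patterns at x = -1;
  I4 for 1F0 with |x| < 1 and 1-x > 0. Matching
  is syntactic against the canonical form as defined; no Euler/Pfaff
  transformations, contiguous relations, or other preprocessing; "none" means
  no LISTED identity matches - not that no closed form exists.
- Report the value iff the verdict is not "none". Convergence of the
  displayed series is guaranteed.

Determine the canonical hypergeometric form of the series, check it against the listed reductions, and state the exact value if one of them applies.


The series (x = 1) is 2F1: upper {-\frac{3}{2}, \frac{1}{2}}, lower {\frac{9}{2}}, prefactor -\frac{4}{3}. Verdict: this is Gauss's theorem I1 (half-integer case) (x = 1; upper {-\frac{3}{2}, \frac{1}{2}} half-integers, c = \frac{9}{2} in the evaluable pattern). Exact value: \left(-\frac{735}{2048}\right) \cdot \pi.

Key observation: t_0 = -\frac{4}{3} here, and the running product (C = -4/3, x = 1) telescopes to a rising factorial.
Term ratio: r(k) = 1 * (k-\frac{3}{2}) (k+\frac{1}{2}) / [(k+\frac{9}{2}) (k+1)] - rational; roots negated = parameters, x = 1, C = -\frac{4}{3}.


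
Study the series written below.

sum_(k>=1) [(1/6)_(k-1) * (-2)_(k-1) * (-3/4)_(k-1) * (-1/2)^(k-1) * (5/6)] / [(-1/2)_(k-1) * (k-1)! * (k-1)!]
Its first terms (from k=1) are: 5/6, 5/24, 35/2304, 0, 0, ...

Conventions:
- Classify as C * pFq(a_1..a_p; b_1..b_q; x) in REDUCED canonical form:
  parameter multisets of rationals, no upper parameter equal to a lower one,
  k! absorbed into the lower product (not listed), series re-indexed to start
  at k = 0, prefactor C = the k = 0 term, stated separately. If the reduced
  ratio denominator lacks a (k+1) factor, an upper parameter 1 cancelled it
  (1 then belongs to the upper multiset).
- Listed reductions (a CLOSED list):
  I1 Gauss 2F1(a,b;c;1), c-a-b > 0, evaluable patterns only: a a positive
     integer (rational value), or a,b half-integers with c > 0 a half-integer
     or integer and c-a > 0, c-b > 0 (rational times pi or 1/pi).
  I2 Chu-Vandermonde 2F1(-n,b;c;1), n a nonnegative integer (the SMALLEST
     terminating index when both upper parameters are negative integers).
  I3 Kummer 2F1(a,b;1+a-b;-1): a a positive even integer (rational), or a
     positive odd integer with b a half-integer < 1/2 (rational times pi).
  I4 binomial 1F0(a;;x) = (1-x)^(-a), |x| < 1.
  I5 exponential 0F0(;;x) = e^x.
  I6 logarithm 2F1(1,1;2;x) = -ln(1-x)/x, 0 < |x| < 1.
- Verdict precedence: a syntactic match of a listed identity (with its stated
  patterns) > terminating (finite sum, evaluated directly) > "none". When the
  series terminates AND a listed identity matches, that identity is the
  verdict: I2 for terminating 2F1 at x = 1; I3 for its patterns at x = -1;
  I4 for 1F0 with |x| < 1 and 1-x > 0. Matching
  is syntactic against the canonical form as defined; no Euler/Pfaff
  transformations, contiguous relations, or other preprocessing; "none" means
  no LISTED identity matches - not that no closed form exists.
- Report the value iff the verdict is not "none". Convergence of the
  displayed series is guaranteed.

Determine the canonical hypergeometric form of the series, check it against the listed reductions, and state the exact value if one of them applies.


The series (x = -1/2) is 3F2: upper {-2, -3/4, 1/6}, lower {-1/2, 1}, prefactor 5/6. Verdict: terminating - the sum ends at index 2 because -2 is a negative integer; exact evaluation follows. Its exact value is 2435/2304.

The tell: with t_0 = 5/6, the denominator's factorial ratio (C = 5/6) is a lower Pochhammer.
Term ratio: r(k) = (-1/2) * (k-2) (k-3/4) (k+1/6) / [(k-1/2) (k+1) (k+1)] - poly over poly, x = (-1/2) from leading terms; C = 5/6 at k = 0.


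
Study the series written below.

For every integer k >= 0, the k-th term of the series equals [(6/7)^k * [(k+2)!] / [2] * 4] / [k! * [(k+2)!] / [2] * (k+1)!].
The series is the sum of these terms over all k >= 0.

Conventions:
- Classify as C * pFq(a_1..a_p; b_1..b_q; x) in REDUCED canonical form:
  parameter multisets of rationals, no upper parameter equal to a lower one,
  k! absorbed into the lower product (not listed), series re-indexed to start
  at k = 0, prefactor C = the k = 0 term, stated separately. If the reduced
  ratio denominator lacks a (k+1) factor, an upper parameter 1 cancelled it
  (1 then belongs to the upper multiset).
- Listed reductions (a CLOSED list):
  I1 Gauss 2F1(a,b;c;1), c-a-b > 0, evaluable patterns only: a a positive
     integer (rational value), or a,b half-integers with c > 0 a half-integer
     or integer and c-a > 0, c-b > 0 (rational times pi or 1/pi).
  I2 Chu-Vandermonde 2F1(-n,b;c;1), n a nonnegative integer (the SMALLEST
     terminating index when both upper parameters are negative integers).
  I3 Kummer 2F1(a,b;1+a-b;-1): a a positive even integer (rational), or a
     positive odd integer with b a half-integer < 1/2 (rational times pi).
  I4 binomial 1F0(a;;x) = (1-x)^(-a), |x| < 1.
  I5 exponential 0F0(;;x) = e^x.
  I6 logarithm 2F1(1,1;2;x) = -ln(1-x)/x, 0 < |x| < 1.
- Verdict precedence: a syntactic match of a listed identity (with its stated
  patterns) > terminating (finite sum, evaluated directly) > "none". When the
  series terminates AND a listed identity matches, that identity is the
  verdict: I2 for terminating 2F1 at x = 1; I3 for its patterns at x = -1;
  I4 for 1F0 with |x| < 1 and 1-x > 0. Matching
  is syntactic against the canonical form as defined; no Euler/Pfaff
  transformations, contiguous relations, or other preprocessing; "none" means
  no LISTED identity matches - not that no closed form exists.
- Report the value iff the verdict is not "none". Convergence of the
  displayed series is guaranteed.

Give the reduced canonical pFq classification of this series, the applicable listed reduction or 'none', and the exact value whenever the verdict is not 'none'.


At argument 6/7: a 0F1 with upper {-}, lower {2}, scaled by C = 4. Verdict: none. A 0F1 with upper {-} fits none of I1-I6 at x = 6/7; the sum runs forever.

Structural cue: from the first term 4: the denominator's factorial ratio (C = 4) is a lower Pochhammer.
Ratio: r(k) = (6/7) * 1 / [(k+2) (k+1)] - rational; roots negated = parameters, x = (6/7), C = 4.


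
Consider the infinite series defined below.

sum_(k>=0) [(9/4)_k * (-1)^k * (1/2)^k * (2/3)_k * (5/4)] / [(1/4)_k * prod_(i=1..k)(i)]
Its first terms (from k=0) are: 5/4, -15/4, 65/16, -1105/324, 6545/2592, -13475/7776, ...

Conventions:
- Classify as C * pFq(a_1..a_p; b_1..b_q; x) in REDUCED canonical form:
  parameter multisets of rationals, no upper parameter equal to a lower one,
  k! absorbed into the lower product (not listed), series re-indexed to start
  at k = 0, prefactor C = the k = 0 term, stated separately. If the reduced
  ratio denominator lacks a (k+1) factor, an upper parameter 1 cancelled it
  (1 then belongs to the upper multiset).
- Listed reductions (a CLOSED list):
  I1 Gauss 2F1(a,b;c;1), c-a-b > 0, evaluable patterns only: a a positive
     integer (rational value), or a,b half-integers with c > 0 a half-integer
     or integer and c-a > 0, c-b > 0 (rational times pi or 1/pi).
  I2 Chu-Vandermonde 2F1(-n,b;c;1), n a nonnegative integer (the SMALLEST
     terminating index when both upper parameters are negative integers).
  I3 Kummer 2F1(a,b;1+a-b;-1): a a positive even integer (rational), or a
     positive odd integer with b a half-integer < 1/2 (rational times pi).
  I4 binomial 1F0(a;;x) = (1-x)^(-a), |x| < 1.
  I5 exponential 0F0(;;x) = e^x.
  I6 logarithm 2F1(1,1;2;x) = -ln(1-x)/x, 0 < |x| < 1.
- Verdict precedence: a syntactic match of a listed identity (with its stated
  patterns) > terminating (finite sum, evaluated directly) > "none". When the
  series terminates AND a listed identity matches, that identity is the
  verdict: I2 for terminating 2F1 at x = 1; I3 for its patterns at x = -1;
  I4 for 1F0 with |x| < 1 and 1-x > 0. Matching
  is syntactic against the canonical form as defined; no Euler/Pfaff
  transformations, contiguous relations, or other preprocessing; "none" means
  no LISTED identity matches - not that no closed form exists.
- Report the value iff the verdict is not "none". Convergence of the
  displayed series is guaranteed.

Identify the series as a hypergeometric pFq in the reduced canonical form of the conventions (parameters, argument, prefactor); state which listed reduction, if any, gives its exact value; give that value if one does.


The series (x = -1/2) is 2F1: upper {2/3, 9/4}, lower {1/4}, prefactor 5/4. Verdict: none - this 2F1 at x = -1/2 matches no listed pattern, and upper {2/3, 9/4} holds no stopper.

Key step: from the first term 5/4: the (-1)^k factor (prefactor 5/4) folds into the argument's sign.
Term ratio: r(k) = (-1/2) * (k+2/3) (k+9/4) / [(k+1/4) (k+1)] - rational in k, leading ratio (-1/2); with t_0 = 5/4, classification follows.


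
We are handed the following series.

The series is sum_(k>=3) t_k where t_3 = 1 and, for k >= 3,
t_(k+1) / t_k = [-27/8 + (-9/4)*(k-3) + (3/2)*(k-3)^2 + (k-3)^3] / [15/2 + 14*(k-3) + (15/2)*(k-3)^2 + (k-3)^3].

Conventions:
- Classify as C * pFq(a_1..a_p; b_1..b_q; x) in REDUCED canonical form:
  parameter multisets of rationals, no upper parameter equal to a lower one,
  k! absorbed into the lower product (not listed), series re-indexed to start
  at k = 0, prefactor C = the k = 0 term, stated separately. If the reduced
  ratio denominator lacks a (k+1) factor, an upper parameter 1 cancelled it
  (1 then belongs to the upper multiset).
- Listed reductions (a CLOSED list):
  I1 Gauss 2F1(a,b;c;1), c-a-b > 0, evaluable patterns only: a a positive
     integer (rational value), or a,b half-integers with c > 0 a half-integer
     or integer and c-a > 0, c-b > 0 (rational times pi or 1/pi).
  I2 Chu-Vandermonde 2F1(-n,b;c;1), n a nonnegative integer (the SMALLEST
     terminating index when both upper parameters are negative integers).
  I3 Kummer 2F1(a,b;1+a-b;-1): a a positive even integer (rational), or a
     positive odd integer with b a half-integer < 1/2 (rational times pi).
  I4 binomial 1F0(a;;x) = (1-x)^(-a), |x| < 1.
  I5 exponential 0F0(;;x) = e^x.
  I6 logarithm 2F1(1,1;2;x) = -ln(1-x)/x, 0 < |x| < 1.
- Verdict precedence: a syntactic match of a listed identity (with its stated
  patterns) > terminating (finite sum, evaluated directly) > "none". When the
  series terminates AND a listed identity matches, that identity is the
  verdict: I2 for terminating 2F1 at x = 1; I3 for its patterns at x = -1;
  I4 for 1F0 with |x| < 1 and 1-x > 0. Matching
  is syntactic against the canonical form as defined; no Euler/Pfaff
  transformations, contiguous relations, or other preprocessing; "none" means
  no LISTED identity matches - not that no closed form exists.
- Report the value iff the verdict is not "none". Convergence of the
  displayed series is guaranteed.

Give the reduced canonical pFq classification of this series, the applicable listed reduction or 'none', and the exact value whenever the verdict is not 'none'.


The tell: from the first term 1: cancel k + 3/2 from the displayed ratio first; then C = 1.
Term ratio: r(k) = 1 * (k-3/2) (k+3/2) / [(k+5) (k+1)] - rational in k, leading ratio 1; with t_0 = 1, classification follows.

Prefactor 1, argument 1: 2F1 with upper {-3/2, 3/2} over lower {5}. Verdict: Gauss (I1, half-integer pattern) fires (x = 1; upper {-3/2, 3/2} half-integers, c = 5 in the evaluable pattern). Exact value: (32768/17325) / pi.


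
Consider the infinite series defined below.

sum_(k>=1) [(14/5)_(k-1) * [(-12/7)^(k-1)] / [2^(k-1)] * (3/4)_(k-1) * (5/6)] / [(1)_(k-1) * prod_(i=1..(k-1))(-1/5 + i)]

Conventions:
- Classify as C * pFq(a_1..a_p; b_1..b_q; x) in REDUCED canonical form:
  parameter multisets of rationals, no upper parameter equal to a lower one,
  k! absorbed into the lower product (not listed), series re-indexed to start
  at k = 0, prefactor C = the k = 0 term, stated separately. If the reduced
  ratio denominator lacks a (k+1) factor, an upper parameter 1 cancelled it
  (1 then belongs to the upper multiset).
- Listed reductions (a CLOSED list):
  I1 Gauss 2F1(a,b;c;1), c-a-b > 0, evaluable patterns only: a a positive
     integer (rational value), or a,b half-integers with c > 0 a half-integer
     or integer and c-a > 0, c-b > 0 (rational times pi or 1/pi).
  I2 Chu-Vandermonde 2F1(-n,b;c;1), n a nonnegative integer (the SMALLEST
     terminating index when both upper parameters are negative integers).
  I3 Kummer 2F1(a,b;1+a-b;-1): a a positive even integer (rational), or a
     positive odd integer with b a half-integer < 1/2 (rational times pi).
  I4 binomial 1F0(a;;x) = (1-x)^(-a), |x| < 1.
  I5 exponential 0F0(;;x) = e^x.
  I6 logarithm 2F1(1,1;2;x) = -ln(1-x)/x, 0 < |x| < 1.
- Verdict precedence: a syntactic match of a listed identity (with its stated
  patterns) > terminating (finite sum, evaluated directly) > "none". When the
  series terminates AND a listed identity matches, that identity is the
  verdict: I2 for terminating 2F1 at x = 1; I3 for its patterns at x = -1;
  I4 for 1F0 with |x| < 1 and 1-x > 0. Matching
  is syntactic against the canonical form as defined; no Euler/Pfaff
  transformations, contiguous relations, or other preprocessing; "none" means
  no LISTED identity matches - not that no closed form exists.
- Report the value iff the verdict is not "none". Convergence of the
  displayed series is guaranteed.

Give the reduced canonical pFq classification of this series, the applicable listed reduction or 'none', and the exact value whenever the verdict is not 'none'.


Structural cue: from the first term 5/6: (1)_k (C = 5/6) is k! itself.
Consecutive-term ratio: r(k) = (-6/7) * (k+3/4) (k+14/5) / [(k+4/5) (k+1)] - rational in k, leading ratio (-6/7); with t_0 = 5/6, classification follows.

Reduced: x = -6/7, 2F1, upper = {3/4, 14/5}, lower = {4/5}, C = 5/6. Verdict: none (x = -6/7): each listed identity misses the multisets {3/4, 14/5} ; {4/5}.


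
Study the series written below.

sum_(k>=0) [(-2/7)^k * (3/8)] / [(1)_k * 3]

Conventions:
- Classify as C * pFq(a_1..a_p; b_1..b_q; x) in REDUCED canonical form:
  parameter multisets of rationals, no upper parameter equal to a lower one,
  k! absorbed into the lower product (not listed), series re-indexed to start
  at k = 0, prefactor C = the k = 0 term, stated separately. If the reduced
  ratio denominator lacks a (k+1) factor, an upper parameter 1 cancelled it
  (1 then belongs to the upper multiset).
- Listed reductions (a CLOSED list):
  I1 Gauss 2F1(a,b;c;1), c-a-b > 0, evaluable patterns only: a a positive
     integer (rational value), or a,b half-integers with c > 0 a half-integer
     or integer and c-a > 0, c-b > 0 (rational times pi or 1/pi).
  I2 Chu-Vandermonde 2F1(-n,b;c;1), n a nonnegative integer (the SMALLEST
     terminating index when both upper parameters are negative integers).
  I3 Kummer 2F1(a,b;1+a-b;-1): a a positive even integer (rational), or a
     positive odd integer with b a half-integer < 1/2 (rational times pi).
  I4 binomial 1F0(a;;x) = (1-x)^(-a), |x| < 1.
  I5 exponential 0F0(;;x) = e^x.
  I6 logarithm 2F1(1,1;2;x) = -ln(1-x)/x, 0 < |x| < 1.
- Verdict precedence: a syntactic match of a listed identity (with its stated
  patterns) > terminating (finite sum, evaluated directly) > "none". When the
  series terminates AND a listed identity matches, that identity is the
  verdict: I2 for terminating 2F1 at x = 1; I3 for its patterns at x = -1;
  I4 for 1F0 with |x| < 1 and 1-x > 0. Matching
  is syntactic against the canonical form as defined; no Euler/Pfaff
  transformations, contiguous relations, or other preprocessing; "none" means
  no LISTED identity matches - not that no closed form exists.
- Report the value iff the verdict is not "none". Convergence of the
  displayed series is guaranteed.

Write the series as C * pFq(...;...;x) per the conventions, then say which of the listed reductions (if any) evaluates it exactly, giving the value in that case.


At argument -2/7: a 0F0 with upper {-}, lower {-}, scaled by C = 1/8. Verdict: the I5 exponential reduction applies (the 0F0 exponential series at x = -2/7). Exact value: (1/8) * e^(-2/7).

First insight: x = (-2/7) and the constant factors (C = 1/8, x = -2/7) combine into one prefactor.
Ratio: r(k) = (-2/7) * 1 / [(k+1)] ; factor over Q: parameters, x = (-2/7), and C = 1/8.


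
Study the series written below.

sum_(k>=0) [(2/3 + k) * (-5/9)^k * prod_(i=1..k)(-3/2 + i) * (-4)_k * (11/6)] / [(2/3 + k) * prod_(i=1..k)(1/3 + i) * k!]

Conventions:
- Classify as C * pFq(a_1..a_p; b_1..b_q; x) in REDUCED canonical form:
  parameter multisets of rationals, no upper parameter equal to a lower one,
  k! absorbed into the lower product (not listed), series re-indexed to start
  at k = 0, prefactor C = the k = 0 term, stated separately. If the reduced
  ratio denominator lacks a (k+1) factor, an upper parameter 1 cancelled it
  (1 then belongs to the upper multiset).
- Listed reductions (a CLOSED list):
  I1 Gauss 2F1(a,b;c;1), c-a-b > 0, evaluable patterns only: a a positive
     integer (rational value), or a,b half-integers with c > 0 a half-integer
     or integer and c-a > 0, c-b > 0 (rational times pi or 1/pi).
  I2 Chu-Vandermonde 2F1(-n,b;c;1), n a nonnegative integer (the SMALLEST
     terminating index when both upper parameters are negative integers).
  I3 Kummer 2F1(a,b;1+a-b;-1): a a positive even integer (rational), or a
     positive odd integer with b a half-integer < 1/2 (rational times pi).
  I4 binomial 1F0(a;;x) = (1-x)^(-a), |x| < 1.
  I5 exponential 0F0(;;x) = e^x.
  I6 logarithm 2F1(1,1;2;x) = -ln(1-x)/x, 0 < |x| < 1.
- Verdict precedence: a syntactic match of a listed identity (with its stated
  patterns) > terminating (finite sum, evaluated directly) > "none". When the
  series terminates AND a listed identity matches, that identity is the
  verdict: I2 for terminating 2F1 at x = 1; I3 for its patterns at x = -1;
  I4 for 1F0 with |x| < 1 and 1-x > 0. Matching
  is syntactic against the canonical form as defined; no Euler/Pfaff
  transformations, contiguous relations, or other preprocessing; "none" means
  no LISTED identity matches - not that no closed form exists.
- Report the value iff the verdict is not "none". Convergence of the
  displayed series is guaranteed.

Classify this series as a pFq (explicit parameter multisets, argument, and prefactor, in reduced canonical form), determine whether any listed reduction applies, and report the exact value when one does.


Prefactor 11/6, argument -5/9: 2F1 with upper {-4, -1/2} over lower {4/3}. Verdict: terminating at k = 4: the factor (-4)_k kills every later term; summing the 5 survivors is exact. Hence: -30899/1886976.

Structural cue: x = (-5/9) and the lower running product (prefactor 11/6) is a rising factorial.
Term ratio: r(k) = (-5/9) * (k-4) (k-1/2) / [(k+4/3) (k+1)] - poly over poly, x = (-5/9) from leading terms; C = 11/6 at k = 0.


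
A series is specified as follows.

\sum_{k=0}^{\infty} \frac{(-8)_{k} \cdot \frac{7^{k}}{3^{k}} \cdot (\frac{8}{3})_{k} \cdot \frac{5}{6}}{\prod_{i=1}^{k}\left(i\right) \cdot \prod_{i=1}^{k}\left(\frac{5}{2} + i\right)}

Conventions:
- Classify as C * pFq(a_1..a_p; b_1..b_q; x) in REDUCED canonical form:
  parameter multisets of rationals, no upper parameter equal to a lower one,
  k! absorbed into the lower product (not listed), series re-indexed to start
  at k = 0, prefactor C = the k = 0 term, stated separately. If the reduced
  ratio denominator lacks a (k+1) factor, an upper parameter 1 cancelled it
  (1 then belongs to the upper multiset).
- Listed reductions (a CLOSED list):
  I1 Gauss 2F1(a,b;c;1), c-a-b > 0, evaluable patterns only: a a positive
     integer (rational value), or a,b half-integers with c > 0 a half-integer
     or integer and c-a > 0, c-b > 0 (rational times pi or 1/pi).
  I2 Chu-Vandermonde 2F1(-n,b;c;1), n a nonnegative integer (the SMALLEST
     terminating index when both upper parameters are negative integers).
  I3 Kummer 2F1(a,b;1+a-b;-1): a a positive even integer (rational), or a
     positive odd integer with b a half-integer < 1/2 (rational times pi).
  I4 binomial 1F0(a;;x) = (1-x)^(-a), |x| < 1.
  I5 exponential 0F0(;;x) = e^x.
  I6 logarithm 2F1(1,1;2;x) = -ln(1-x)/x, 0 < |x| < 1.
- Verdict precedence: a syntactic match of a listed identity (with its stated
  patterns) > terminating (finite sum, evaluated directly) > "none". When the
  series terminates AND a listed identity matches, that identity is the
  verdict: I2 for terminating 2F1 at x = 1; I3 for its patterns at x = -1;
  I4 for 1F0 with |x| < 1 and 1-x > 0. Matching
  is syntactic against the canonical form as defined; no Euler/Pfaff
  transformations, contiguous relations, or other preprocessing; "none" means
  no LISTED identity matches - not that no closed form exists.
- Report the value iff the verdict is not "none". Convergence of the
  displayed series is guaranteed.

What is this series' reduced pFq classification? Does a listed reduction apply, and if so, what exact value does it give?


Prefactor \frac{5}{6}, argument \frac{7}{3}: 2F1 with upper {-8, \frac{8}{3}} over lower {\frac{7}{2}}. Verdict: terminating - no listed pattern fits, but -8 in the upper list cuts the series at k = 8; direct evaluation. Hence: \frac{8875407843715}{5167414482282}.

Structural cue: t_0 = \frac{5}{6} here, and the two geometric factors (prefactor 5/6) combine into one argument.
Consecutive-term ratio: r(k) = \frac{7}{3} * (k-8) (k+\frac{8}{3}) / [(k+\frac{7}{2}) (k+1)] ; factor over Q: parameters, x = \frac{7}{3}, and C = \frac{5}{6}.


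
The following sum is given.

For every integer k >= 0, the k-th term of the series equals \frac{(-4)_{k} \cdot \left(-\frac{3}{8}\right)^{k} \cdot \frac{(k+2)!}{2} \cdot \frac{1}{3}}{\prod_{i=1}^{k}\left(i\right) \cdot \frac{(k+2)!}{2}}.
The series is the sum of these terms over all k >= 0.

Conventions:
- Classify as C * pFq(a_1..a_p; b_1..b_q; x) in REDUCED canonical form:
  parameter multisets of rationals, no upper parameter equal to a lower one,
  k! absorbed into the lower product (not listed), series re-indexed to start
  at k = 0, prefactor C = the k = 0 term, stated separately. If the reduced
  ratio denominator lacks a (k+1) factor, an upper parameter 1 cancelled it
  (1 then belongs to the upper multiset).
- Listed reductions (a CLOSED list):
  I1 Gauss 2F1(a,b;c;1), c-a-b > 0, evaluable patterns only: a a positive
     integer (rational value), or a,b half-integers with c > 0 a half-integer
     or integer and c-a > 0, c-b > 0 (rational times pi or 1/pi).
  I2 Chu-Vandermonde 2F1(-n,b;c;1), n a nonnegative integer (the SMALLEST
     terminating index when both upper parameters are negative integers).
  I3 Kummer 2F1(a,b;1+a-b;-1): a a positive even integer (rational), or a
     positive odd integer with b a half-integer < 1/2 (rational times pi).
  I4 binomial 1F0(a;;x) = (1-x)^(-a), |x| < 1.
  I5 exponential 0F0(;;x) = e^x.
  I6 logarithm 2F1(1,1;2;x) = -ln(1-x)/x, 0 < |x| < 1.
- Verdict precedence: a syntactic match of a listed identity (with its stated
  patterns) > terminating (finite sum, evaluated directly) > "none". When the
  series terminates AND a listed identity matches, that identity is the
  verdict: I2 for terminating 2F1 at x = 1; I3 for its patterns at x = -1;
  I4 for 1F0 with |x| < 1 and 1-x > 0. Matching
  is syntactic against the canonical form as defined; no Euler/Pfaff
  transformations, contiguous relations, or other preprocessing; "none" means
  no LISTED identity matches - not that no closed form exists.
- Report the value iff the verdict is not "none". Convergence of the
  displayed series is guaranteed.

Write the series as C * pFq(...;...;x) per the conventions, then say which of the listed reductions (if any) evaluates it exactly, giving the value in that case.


Structural cue: with t_0 = \frac{1}{3}, the product of the first k integers (C = 1/3, x = -3/8) is k!.
Ratio: r(k) = -\frac{3}{8} * (k-4) / [(k+1)] - rational in k. x = -\frac{3}{8}; t_0 = \frac{1}{3}; negate the roots.

x = -\frac{3}{8} here; the reduced form reads 1F0, upper {-4}, lower {-}, C = \frac{1}{3}. Verdict (x = -\frac{3}{8}): the binomial series (I4) applies (the 1F0 binomial series: exponent 4, x = -\frac{3}{8}). Exact value: \frac{14641}{12288}.


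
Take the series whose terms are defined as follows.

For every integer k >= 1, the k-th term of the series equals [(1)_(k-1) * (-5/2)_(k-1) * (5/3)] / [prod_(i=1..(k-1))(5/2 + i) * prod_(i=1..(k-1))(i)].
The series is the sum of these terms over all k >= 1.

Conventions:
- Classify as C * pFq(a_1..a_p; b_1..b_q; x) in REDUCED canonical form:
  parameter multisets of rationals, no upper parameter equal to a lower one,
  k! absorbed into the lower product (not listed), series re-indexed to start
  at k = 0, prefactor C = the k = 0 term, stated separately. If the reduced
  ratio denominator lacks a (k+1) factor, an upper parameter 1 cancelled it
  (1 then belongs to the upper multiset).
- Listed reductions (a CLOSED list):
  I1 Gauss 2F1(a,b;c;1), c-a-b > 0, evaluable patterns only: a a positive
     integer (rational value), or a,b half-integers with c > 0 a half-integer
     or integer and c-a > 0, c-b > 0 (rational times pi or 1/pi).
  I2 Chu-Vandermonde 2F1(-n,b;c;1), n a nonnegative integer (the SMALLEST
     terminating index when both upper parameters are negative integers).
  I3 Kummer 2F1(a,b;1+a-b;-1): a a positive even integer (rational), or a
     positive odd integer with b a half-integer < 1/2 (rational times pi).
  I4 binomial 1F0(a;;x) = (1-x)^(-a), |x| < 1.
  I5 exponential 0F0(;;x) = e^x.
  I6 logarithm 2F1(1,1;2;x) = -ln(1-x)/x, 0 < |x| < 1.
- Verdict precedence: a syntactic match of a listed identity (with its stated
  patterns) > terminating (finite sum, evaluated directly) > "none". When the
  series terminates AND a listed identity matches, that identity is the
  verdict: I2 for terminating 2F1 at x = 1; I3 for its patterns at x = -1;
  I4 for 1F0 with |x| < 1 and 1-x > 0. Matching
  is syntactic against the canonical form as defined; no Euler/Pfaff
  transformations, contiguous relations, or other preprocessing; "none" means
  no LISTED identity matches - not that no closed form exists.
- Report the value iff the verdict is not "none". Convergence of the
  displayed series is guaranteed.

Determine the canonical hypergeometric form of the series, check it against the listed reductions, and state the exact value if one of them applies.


Prefactor 5/3, argument 1: 2F1 with upper {-5/2, 1} over lower {7/2}. Verdict: Gauss's theorem (I1) applies (x = 1: the Gamma ratio telescopes since c-a-b = 5 > 0 and a = 1 in Z>0). Exact value: 5/6.

Key step: x = 1 and the lower running product (C = 5/3, x = 1) is a rising factorial.
Consecutive-term ratio: r(k) = 1 * (k-5/2) (k+1) / [(k+7/2) (k+1)] - rational; roots negated = parameters, x = 1, C = 5/3.


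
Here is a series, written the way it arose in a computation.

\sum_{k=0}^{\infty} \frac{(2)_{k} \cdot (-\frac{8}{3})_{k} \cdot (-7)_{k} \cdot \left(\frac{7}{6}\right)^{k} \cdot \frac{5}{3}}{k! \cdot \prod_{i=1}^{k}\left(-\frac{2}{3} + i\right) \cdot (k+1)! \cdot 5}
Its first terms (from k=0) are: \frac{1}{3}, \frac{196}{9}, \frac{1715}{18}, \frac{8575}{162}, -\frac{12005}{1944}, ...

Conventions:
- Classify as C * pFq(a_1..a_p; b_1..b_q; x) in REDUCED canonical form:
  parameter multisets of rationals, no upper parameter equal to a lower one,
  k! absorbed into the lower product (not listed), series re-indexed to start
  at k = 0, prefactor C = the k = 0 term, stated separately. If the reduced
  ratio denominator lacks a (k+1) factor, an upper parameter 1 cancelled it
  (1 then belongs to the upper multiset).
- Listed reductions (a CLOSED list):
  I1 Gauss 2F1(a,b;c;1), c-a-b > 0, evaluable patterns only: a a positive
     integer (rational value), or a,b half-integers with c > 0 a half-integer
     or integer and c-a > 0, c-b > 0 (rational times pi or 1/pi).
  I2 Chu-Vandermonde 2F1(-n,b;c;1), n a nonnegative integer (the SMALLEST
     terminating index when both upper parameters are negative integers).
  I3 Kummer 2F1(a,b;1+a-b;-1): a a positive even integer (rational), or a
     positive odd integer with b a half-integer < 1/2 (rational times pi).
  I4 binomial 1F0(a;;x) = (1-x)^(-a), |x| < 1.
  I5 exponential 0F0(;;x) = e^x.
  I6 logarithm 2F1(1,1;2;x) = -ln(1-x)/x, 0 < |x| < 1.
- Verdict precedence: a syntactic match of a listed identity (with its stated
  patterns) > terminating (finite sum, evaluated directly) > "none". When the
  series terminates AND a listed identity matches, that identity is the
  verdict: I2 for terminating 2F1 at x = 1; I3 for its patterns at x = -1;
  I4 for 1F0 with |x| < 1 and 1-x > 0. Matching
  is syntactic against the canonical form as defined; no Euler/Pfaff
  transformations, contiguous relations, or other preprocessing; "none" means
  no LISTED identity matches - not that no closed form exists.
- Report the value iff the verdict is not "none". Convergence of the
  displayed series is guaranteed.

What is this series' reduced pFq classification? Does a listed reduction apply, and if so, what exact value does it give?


This is \frac{1}{3} * 2F1(-7, -\frac{8}{3}; \frac{1}{3}; \frac{7}{6}) in reduced canonical form. Verdict: terminating. With -7 upstairs the series is a 8-term polynomial sum; evaluated term by term. Its exact value is \frac{8570554793}{51858144}.

Structural cue: with t_0 = \frac{1}{3}, the denominator's factorial ratio (C = 1/3) is a lower Pochhammer.
Ratio: r(k) = \frac{7}{6} * (k-7) (k-\frac{8}{3}) / [(k+\frac{1}{3}) (k+1)] - rational in k, leading ratio \frac{7}{6}; with t_0 = \frac{1}{3}, classification follows.


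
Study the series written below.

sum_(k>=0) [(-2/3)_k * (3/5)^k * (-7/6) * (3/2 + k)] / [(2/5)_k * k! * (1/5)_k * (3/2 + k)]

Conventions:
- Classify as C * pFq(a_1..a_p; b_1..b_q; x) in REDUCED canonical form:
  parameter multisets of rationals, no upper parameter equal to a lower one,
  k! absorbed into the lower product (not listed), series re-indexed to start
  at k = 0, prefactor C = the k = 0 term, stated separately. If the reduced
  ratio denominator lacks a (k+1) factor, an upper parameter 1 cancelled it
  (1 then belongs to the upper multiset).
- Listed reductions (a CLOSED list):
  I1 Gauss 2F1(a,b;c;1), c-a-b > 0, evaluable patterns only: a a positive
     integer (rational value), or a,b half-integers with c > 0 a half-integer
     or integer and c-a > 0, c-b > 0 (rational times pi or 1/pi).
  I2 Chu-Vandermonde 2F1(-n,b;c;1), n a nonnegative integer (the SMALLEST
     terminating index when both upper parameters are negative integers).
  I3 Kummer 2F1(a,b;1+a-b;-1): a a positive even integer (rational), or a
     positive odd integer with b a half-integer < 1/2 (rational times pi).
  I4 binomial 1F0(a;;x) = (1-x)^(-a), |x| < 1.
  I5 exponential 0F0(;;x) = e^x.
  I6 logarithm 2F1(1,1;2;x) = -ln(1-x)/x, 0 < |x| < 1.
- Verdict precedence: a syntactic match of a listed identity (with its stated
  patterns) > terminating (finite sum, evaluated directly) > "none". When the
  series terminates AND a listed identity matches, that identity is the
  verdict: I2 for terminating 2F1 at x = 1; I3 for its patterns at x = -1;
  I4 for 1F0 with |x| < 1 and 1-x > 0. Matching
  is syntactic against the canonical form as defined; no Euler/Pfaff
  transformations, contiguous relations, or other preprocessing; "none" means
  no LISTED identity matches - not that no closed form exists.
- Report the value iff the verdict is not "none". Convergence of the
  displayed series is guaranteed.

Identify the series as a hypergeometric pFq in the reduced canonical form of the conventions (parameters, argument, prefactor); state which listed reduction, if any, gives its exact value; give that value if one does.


Reduced: x = 3/5, 1F2, upper = {-2/3}, lower = {1/5, 2/5}, C = -7/6. Verdict: none (x = 3/5): each listed identity misses the multisets {-2/3} ; {1/5, 2/5}.

Key observation: t_0 = -7/6 here, and striking the common factor k + 3/2 reduces the term (C = -7/6).
Ratio: r(k) = (3/5) * (k-2/3) / [(k+1/5) (k+2/5) (k+1)] ; factor over Q: parameters, x = (3/5), and C = -7/6.


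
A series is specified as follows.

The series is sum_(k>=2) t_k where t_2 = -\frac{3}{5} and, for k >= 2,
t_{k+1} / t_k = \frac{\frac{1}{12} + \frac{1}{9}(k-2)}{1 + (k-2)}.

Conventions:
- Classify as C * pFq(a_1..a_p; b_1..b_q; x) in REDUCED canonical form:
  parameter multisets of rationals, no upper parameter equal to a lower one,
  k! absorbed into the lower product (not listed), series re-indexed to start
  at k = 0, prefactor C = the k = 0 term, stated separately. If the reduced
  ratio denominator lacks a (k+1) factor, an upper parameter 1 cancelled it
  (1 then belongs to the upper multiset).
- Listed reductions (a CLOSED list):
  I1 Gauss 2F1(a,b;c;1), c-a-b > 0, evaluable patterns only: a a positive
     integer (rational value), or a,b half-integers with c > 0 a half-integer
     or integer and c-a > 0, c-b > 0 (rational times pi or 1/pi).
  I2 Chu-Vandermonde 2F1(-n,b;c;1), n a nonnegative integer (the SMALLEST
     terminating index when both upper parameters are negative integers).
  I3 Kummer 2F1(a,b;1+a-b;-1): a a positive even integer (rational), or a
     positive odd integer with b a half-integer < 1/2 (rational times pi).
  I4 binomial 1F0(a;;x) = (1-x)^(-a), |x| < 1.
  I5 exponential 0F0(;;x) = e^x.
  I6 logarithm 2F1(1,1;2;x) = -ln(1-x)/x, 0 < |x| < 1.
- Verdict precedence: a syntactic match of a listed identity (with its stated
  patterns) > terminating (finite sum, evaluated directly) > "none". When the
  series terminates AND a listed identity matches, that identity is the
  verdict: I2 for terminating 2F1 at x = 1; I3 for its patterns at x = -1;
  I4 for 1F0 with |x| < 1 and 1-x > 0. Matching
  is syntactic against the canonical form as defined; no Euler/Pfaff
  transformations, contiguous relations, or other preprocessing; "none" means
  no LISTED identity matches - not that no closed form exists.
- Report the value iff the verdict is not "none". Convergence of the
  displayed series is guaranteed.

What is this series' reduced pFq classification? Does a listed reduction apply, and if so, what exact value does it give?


Prefactor -\frac{3}{5}, argument \frac{1}{9}: 1F0 with upper {\frac{3}{4}} over lower {-}. Verdict: the I4 binomial reduction fires (the 1F0 binomial series: exponent -3/4, x = \frac{1}{9}). Exact value: \left(-\frac{3}{5}\right) \cdot \left(\frac{8}{9}\right)^{-\frac{3}{4}}.

Structural cue: from the first term -\frac{3}{5}: roots of the ratio polynomials (C = -3/5, x = 1/9) are the negated parameters.
Consecutive-term ratio: r(k) = \frac{1}{9} * (k+\frac{3}{4}) / [(k+1)] ; factor over Q: parameters, x = \frac{1}{9}, and C = -\frac{3}{5}.


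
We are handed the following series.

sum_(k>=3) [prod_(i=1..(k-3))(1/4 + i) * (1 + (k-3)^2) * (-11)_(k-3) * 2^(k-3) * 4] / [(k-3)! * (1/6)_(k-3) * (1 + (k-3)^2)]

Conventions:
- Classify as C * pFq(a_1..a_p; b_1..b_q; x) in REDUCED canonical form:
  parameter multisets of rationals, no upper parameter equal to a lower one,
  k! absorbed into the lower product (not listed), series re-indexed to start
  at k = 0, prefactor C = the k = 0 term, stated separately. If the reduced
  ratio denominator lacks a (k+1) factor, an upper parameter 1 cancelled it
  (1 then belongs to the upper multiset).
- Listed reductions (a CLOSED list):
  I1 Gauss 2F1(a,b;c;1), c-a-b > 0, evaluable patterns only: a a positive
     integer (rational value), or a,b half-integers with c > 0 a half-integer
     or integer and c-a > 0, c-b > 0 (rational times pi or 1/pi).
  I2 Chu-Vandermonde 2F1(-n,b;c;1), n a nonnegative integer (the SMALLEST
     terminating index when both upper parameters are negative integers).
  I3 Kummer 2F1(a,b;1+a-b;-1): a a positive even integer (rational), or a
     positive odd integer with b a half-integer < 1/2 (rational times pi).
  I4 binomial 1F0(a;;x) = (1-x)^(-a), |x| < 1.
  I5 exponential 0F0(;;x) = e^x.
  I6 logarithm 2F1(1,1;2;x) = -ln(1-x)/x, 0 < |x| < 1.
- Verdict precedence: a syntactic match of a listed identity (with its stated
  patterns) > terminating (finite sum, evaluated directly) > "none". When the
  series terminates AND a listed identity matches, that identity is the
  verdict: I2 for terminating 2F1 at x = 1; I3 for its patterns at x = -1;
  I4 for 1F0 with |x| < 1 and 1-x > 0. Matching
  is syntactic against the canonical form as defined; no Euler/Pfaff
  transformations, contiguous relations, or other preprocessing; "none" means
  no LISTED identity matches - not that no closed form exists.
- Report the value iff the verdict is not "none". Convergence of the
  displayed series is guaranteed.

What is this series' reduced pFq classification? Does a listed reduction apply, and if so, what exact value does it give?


The tell: with t_0 = 4, the factor k^2 + 1 cancels (top and bottom), leaving C = 4, x = 2.
Adjacent-term ratio: r(k) = 2 * (k-11) (k+5/4) / [(k+1/6) (k+1)] - rational; roots negated = parameters, x = 2, C = 4.

Canonical form: C = 4 times 2F1 with upper {-11, 5/4}, lower {1/6}, x = 2. Verdict: terminating - the sum ends at index 11 because -11 is a negative integer; exact evaluation follows. Sum: -519558750976/737102345.


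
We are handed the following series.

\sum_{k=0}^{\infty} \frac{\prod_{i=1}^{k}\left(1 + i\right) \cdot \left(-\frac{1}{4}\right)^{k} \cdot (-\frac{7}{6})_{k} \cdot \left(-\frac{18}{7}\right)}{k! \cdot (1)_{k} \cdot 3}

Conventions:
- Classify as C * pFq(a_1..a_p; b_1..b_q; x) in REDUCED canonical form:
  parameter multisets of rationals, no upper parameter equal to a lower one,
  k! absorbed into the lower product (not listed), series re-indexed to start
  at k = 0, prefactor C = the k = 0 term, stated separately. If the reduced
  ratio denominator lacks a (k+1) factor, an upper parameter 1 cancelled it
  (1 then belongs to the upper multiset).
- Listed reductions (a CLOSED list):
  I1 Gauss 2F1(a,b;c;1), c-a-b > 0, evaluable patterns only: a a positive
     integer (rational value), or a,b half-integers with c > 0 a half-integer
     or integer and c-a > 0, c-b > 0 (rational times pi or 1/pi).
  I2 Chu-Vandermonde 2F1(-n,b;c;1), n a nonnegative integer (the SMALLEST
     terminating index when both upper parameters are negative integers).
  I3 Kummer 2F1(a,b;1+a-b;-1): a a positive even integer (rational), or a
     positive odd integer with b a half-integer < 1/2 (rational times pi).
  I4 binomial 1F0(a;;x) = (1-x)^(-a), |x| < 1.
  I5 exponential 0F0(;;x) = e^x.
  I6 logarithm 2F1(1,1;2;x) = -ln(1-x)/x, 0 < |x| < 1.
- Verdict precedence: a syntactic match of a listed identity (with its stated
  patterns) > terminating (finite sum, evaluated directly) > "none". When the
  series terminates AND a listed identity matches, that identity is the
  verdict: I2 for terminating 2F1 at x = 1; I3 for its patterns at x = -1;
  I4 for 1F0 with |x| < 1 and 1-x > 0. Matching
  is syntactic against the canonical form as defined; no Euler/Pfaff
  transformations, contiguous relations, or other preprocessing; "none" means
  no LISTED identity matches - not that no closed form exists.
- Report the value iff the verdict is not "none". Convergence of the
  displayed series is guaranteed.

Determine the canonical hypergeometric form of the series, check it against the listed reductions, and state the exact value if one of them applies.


This is -\frac{6}{7} * 2F1(-\frac{7}{6}, 2; 1; -\frac{1}{4}) in reduced canonical form. Verdict: none - at argument -\frac{1}{4} the multisets {-\frac{7}{6}, 2} ; {1} match no listed identity.

The tell: from the first term -\frac{6}{7}: the constant factors (C = -6/7) combine into one prefactor.
Step ratio: r(k) = -\frac{1}{4} * (k-\frac{7}{6}) (k+2) / [(k+1) (k+1)] - rational in k, leading ratio -\frac{1}{4}; with t_0 = -\frac{6}{7}, classification follows.
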